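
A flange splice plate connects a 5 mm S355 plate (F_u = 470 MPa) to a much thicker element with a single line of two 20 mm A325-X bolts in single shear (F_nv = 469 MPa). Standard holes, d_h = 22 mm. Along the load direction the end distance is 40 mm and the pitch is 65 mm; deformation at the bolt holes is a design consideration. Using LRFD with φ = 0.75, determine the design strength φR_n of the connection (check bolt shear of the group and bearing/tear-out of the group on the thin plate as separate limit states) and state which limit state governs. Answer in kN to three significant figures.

Bolt shear: A_b = π·20²/4 = 314.2 mm²; R_n = 469 × 314.2 × 2 × 1 / 1000 = 294.7 kN → 0.75 × 294.7 = 221 kN.
Bearing (1.2 l_c t F_u ≤ 2.4 d t F_u): upper limit = 2.4·20·5·470 / 1000 = 112.8 kN.
  Edge l_c = 40 − 22/2 = 29 → r_n = 81.78 kN; interior l_c = 65 − 22 = 43 → r_n = 112.8 kN.
  R_n,bearing = 1·81.78 + 1·112.8 = 194.6 kN → 0.75 × 194.6 = 146 kN.
Bearing governs: 146 kN.

146 kN (bearing governs)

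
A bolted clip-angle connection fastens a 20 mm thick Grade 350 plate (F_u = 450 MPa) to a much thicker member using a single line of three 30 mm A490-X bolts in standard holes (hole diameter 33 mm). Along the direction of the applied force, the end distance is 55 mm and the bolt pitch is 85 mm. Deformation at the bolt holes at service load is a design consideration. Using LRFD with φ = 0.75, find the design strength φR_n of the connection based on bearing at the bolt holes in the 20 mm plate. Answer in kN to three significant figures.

Per bolt r_n = 1.2 l_c t F_u ≤ 2.4 d t F_u; upper limit = 2.4 × 30 × 20 × 450 / 1000 = 648 kN.
Edge bolt: l_c = 55 − 33/2 = 38.5 mm → 1.2 × 38.5 × 20 × 450 / 1000 = 415.8 → r_n = 415.8 kN.
Interior bolts: l_c = 85 − 33 = 52 mm → 1.2 × 52 × 20 × 450 / 1000 = 561.6 → r_n = 561.6 kN.
R_n = 1 × 415.8 + 2 × 561.6 = 1539 kN.
Design strength φR_n = 0.75 × 1539 = 1150 kN.

1150 kN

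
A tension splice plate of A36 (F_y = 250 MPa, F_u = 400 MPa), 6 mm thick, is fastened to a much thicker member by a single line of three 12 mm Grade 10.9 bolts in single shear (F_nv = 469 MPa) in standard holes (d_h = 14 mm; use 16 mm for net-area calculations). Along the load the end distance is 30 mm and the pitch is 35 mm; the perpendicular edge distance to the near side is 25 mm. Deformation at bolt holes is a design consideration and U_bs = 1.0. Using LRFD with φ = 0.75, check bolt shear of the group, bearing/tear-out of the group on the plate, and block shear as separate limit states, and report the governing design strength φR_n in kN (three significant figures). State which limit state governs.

95.4 kN (block shear governs)

Bolt shear: A_b = π·12²/4 = 113.1 mm²; R_n = 469 × 113.1 × 3 × 1 / 1000 = 159.1 kN → 0.75 × 159.1 = 119 kN.
Bearing: edge l_c = 23, r_n = 66.24 kN; interior l_c = 21, r_n = 60.48 kN; R_n = 66.24 + 2·60.48 = 187.2 kN → 140 kN.
Block shear: A_gv = 600, A_nv = 360, A_nt = 102 mm²; R_n = min(0.6F_uA_nv, 0.6F_yA_gv) + U_bs·F_u·A_nt = 127.2 kN → 95.4 kN.
Block shear governs: 95.4 kN.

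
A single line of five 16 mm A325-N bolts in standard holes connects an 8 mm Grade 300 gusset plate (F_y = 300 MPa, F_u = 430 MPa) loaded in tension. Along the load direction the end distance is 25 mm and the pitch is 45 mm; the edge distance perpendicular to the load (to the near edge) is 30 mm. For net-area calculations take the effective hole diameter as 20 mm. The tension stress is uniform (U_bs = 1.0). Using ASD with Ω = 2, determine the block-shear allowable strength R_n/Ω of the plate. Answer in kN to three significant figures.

153 kN

Shear plane L_v = 25 + 4·45 = 205 mm; A_gv = 205 × 8 = 1640 mm².
A_nv = (205 − 4.5·20) × 8 = 920 mm².
A_nt = (30 − 0.5·20) × 8 = 160 mm².
0.6 F_u A_nv = 237.4 kN; 0.6 F_y A_gv = 295.2 kN → shear rupture governs the shear term.
R_n = 237.4 + 1.0 × 430 × 160 / 1000 = 306.2 kN.
Allowable strength R_n/Ω = 306.2 / 2 = 153 kN.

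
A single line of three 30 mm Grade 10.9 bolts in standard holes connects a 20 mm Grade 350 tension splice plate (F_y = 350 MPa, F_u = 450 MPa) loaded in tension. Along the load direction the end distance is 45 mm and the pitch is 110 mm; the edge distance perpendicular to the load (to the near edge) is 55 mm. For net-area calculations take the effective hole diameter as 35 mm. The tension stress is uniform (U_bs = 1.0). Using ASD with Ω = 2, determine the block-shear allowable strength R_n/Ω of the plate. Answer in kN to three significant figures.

Shear plane L_v = 45 + 2·110 = 265 mm; A_gv = 265 × 20 = 5300 mm².
A_nv = (265 − 2.5·35) × 20 = 3550 mm².
A_nt = (55 − 0.5·35) × 20 = 750 mm².
0.6 F_u A_nv = 958.5 kN; 0.6 F_y A_gv = 1113 kN → shear rupture governs the shear term.
R_n = 958.5 + 1.0 × 450 × 750 / 1000 = 1296 kN.
Allowable strength R_n/Ω = 1296 / 2 = 648 kN.

648 kN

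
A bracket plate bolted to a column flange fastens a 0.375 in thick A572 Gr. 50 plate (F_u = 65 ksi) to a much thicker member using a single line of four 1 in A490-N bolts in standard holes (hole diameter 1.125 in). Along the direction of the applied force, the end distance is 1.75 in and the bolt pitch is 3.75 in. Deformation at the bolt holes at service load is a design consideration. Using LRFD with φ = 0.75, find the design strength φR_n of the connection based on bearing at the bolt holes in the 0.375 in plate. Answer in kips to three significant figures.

Per bolt r_n = 1.2 l_c t F_u ≤ 2.4 d t F_u; upper limit = 2.4 × 1 × 0.375 × 65 = 58.5 kips.
Edge bolt: l_c = 1.75 − 1.125/2 = 1.188 in → 1.2 × 1.188 × 0.375 × 65 = 34.73 → r_n = 34.73 kips.
Interior bolts: l_c = 3.75 − 1.125 = 2.625 in → 1.2 × 2.625 × 0.375 × 65 = 76.78 → r_n = 58.5 kips.
R_n = 1 × 34.73 + 3 × 58.5 = 210.2 kips.
Design strength φR_n = 0.75 × 210.2 = 158 kips.

158 kips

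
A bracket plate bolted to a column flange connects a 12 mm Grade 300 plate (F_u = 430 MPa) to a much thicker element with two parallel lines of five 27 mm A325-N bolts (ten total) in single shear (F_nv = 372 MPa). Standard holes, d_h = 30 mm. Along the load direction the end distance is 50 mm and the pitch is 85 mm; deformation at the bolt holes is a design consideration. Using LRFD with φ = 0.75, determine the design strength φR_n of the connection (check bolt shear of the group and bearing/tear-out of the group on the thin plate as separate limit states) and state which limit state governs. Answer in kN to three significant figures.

1600 kN (bolt shear governs)

Bolt shear: A_b = π·27²/4 = 572.6 mm²; R_n = 372 × 572.6 × 10 × 1 / 1000 = 2130 kN → 0.75 × 2130 = 1600 kN.
Bearing (1.2 l_c t F_u ≤ 2.4 d t F_u): upper limit = 2.4·27·12·430 / 1000 = 334.4 kN.
  Edge l_c = 50 − 30/2 = 35 → r_n = 216.7 kN; interior l_c = 85 − 30 = 55 → r_n = 334.4 kN.
  R_n,bearing = 2·216.7 + 8·334.4 = 3108 kN → 0.75 × 3108 = 2330 kN.
Bolt shear governs: 1600 kN.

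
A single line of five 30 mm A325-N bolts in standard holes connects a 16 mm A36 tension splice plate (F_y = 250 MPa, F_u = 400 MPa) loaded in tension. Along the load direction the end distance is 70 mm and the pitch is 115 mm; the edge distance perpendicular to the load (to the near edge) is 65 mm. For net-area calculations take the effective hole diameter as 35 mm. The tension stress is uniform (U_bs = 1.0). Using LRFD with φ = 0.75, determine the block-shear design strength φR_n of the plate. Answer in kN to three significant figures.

Shear plane L_v = 70 + 4·115 = 530 mm; A_gv = 530 × 16 = 8480 mm².
A_nv = (530 − 4.5·35) × 16 = 5960 mm².
A_nt = (65 − 0.5·35) × 16 = 760 mm².
0.6 F_u A_nv = 1430 kN; 0.6 F_y A_gv = 1272 kN → shear yielding governs the shear term.
R_n = 1272 + 1.0 × 400 × 760 / 1000 = 1576 kN.
Design strength φR_n = 0.75 × 1576 = 1180 kN.

1180 kN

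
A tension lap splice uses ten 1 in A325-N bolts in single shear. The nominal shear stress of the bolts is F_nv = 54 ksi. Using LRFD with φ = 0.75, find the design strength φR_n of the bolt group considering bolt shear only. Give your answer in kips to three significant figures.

A_b = π × 1² / 4 = 0.7854 in².
R_n = F_nv · A_b · n · n_s = 54 × 0.7854 × 10 × 1 = 424.1 kips.
Design strength φR_n = 0.75 × 424.1 = 318 kips.

318 kips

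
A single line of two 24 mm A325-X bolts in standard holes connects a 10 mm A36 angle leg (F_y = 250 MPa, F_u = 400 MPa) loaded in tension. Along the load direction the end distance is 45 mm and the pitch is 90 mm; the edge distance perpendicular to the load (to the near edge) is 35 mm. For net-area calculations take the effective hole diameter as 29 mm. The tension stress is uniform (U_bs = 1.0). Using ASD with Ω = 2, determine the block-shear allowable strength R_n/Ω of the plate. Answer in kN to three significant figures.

142 kN

Shear plane L_v = 45 + 1·90 = 135 mm; A_gv = 135 × 10 = 1350 mm².
A_nv = (135 − 1.5·29) × 10 = 915 mm².
A_nt = (35 − 0.5·29) × 10 = 205 mm².
0.6 F_u A_nv = 219.6 kN; 0.6 F_y A_gv = 202.5 kN → shear yielding governs the shear term.
R_n = 202.5 + 1.0 × 400 × 205 / 1000 = 284.5 kN.
Allowable strength R_n/Ω = 284.5 / 2 = 142 kN.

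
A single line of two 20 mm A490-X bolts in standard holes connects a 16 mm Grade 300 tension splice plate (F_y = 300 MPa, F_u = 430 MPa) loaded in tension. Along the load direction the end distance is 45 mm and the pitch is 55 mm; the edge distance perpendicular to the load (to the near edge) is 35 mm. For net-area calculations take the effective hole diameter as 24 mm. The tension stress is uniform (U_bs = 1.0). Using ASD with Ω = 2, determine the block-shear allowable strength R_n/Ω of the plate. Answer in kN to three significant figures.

Shear plane L_v = 45 + 1·55 = 100 mm; A_gv = 100 × 16 = 1600 mm².
A_nv = (100 − 1.5·24) × 16 = 1024 mm².
A_nt = (35 − 0.5·24) × 16 = 368 mm².
0.6 F_u A_nv = 264.2 kN; 0.6 F_y A_gv = 288 kN → shear rupture governs the shear term.
R_n = 264.2 + 1.0 × 430 × 368 / 1000 = 422.4 kN.
Allowable strength R_n/Ω = 422.4 / 2 = 211 kN.

211 kN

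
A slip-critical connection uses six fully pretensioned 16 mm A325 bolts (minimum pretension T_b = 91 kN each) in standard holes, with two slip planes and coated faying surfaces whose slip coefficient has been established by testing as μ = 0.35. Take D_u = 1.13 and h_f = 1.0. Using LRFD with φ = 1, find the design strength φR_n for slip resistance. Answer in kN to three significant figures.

R_n = μ · D_u · h_f · T_b · n_s · n_b = 0.35 × 1.13 × 1.0 × 91 × 2 × 6 = 431.9 kN.
Design strength φR_n = 1 × 431.9 = 432 kN.

432 kN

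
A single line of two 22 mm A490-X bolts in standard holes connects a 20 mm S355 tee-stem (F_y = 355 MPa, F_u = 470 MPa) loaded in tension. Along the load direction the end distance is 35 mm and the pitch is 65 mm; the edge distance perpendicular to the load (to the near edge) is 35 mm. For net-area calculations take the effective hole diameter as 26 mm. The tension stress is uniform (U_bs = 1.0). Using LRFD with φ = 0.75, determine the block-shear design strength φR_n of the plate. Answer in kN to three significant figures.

Shear plane L_v = 35 + 1·65 = 100 mm; A_gv = 100 × 20 = 2000 mm².
A_nv = (100 − 1.5·26) × 20 = 1220 mm².
A_nt = (35 − 0.5·26) × 20 = 440 mm².
0.6 F_u A_nv = 344 kN; 0.6 F_y A_gv = 426 kN → shear rupture governs the shear term.
R_n = 344 + 1.0 × 470 × 440 / 1000 = 550.8 kN.
Design strength φR_n = 0.75 × 550.8 = 413 kN.

413 kN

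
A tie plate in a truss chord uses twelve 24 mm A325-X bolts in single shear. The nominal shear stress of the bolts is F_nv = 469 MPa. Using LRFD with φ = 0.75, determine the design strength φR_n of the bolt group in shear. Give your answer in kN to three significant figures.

A_b = π × 24² / 4 = 452.4 mm².
R_n = F_nv · A_b · n · n_s = 469 × 452.4 × 12 × 1 / 1000 = 2546 kN.
Design strength φR_n = 0.75 × 2546 = 1910 kN.

1910 kN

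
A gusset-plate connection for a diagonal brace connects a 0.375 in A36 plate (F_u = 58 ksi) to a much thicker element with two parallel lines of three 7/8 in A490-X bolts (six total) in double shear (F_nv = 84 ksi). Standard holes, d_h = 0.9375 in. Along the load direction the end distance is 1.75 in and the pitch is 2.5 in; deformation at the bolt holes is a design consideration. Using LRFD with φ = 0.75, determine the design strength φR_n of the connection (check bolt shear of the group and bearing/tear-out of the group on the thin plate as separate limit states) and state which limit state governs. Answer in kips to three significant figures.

173 kips (bearing governs)

Bolt shear: A_b = π·0.875²/4 = 0.6013 in²; R_n = 84 × 0.6013 × 6 × 2 = 606.1 kips → 0.75 × 606.1 = 455 kips.
Bearing (1.2 l_c t F_u ≤ 2.4 d t F_u): upper limit = 2.4·0.875·0.375·58 = 45.68 kips.
  Edge l_c = 1.75 − 0.9375/2 = 1.281 → r_n = 33.44 kips; interior l_c = 2.5 − 0.9375 = 1.562 → r_n = 40.78 kips.
  R_n,bearing = 2·33.44 + 4·40.78 = 230 kips → 0.75 × 230 = 173 kips.
Bearing governs: 173 kips.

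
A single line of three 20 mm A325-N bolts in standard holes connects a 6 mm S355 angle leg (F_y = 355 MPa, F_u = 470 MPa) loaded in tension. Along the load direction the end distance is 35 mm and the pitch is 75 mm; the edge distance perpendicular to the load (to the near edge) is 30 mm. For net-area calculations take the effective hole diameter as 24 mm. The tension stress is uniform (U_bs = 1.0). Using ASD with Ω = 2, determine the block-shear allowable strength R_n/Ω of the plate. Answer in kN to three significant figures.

Shear plane L_v = 35 + 2·75 = 185 mm; A_gv = 185 × 6 = 1110 mm².
A_nv = (185 − 2.5·24) × 6 = 750 mm².
A_nt = (30 − 0.5·24) × 6 = 108 mm².
0.6 F_u A_nv = 211.5 kN; 0.6 F_y A_gv = 236.4 kN → shear rupture governs the shear term.
R_n = 211.5 + 1.0 × 470 × 108 / 1000 = 262.3 kN.
Allowable strength R_n/Ω = 262.3 / 2 = 131 kN.

131 kN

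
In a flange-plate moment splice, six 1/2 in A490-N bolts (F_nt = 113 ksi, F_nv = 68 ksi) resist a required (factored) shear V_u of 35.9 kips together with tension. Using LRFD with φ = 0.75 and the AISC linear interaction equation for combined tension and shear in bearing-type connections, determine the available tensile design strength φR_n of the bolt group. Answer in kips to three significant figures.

70.1 kips

A_b = π·0.5²/4 = 0.1963 in²; f_rv = 35.9 / (6 × 0.1963) = 30.47 ksi.
F'_nt = 1.3 F_nt − (F_nt / φF_nv) f_rv = 1.3·113 − (113/(0.75·68))·30.47 = 79.38 ksi, capped at F_nt → F'_nt = 79.38 ksi.
R_n = F'_nt · A_b · n = 79.38 × 0.1963 × 6 = 93.52 kips.
Design strength φR_n = 0.75 × 93.52 = 70.1 kips.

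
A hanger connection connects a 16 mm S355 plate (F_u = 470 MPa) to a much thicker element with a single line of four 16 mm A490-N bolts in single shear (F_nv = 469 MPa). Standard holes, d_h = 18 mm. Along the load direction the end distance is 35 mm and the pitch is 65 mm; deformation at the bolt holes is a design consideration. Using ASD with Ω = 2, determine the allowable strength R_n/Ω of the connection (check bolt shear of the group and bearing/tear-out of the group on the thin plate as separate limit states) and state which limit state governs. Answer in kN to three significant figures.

Bolt shear: A_b = π·16²/4 = 201.1 mm²; R_n = 469 × 201.1 × 4 × 1 / 1000 = 377.2 kN → 377.2 / 2 = 189 kN.
Bearing (1.2 l_c t F_u ≤ 2.4 d t F_u): upper limit = 2.4·16·16·470 / 1000 = 288.8 kN.
  Edge l_c = 35 − 18/2 = 26 → r_n = 234.6 kN; interior l_c = 65 − 18 = 47 → r_n = 288.8 kN.
  R_n,bearing = 1·234.6 + 3·288.8 = 1101 kN → 1101 / 2 = 550 kN.
Bolt shear governs: 189 kN.

189 kN (bolt shear governs)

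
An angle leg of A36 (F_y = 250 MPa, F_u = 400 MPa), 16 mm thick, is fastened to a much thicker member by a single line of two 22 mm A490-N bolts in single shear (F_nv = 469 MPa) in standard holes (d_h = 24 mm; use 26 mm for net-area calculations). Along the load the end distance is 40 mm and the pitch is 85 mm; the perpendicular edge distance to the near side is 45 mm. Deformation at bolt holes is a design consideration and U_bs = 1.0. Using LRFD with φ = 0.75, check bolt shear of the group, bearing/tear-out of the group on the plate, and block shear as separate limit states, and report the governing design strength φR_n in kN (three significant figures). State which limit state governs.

267 kN (bolt shear governs)

Bolt shear: A_b = π·22²/4 = 380.1 mm²; R_n = 469 × 380.1 × 2 × 1 / 1000 = 356.6 kN → 0.75 × 356.6 = 267 kN.
Bearing: edge l_c = 28, r_n = 215 kN; interior l_c = 61, r_n = 337.9 kN; R_n = 215 + 1·337.9 = 553 kN → 415 kN.
Block shear: A_gv = 2000, A_nv = 1376, A_nt = 512 mm²; R_n = min(0.6F_uA_nv, 0.6F_yA_gv) + U_bs·F_u·A_nt = 504.8 kN → 379 kN.
Bolt shear governs: 267 kN.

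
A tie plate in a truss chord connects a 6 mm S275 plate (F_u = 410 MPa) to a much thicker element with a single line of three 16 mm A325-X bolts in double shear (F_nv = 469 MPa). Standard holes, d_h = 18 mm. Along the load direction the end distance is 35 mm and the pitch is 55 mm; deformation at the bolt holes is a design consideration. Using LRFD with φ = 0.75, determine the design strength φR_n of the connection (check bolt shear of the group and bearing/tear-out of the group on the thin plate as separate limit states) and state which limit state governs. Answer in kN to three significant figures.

Bolt shear: A_b = π·16²/4 = 201.1 mm²; R_n = 469 × 201.1 × 3 × 2 / 1000 = 565.8 kN → 0.75 × 565.8 = 424 kN.
Bearing (1.2 l_c t F_u ≤ 2.4 d t F_u): upper limit = 2.4·16·6·410 / 1000 = 94.46 kN.
  Edge l_c = 35 − 18/2 = 26 → r_n = 76.75 kN; interior l_c = 55 − 18 = 37 → r_n = 94.46 kN.
  R_n,bearing = 1·76.75 + 2·94.46 = 265.7 kN → 0.75 × 265.7 = 199 kN.
Bearing governs: 199 kN.

199 kN (bearing governs)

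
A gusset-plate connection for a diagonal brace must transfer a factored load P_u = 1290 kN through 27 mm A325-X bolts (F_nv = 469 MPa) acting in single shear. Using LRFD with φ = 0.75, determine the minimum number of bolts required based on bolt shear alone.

7 bolts

A_b = π·27²/4 = 572.6 mm².
Per-bolt design strength φR_n = 0.75 × 469 × 572.6 × 1 / 1000 = 201.4 kN.
n ≥ 1290 / 201.4 = 6.405 → use 7 bolts.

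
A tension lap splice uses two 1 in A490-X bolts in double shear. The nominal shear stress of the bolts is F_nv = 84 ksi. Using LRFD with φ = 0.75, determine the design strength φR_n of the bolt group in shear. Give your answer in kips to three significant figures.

A_b = π × 1² / 4 = 0.7854 in².
R_n = F_nv · A_b · n · n_s = 84 × 0.7854 × 2 × 2 = 263.9 kips.
Design strength φR_n = 0.75 × 263.9 = 198 kips.

198 kips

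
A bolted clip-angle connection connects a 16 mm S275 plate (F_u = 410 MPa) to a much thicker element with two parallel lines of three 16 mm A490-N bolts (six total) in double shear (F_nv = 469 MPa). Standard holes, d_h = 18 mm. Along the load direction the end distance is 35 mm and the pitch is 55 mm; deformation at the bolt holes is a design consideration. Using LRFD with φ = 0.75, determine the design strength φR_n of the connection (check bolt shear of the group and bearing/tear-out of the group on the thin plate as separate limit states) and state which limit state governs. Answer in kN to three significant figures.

849 kN (bolt shear governs)

Bolt shear: A_b = π·16²/4 = 201.1 mm²; R_n = 469 × 201.1 × 6 × 2 / 1000 = 1132 kN → 0.75 × 1132 = 849 kN.
Bearing (1.2 l_c t F_u ≤ 2.4 d t F_u): upper limit = 2.4·16·16·410 / 1000 = 251.9 kN.
  Edge l_c = 35 − 18/2 = 26 → r_n = 204.7 kN; interior l_c = 55 − 18 = 37 → r_n = 251.9 kN.
  R_n,bearing = 2·204.7 + 4·251.9 = 1417 kN → 0.75 × 1417 = 1060 kN.
Bolt shear governs: 849 kN.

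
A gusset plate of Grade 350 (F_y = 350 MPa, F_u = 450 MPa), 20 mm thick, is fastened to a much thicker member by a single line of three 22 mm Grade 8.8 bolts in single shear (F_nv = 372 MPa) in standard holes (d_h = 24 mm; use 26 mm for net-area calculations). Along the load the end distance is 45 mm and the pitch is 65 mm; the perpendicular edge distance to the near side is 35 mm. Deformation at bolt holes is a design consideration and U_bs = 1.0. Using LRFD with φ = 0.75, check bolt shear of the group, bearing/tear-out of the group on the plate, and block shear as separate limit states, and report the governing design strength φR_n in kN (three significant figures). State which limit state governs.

Bolt shear: A_b = π·22²/4 = 380.1 mm²; R_n = 372 × 380.1 × 3 × 1 / 1000 = 424.2 kN → 0.75 × 424.2 = 318 kN.
Bearing: edge l_c = 33, r_n = 356.4 kN; interior l_c = 41, r_n = 442.8 kN; R_n = 356.4 + 2·442.8 = 1242 kN → 932 kN.
Block shear: A_gv = 3500, A_nv = 2200, A_nt = 440 mm²; R_n = min(0.6F_uA_nv, 0.6F_yA_gv) + U_bs·F_u·A_nt = 792 kN → 594 kN.
Bolt shear governs: 318 kN.

318 kN (bolt shear governs)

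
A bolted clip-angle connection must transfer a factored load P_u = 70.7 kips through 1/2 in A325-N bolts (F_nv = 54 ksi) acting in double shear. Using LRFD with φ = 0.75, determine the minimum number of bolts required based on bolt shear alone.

5 bolts

A_b = π·0.5²/4 = 0.1963 in².
Per-bolt design strength φR_n = 0.75 × 54 × 0.1963 × 2 = 15.9 kips.
n ≥ 70.7 / 15.9 = 4.445 → use 5 bolts.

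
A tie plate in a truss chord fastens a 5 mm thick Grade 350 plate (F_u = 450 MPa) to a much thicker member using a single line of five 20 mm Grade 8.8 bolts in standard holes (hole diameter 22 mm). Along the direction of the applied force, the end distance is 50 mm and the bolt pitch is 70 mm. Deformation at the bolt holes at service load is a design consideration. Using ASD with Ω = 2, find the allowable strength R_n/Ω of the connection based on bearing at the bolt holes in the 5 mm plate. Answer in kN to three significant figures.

269 kN

Per bolt r_n = 1.2 l_c t F_u ≤ 2.4 d t F_u; upper limit = 2.4 × 20 × 5 × 450 / 1000 = 108 kN.
Edge bolt: l_c = 50 − 22/2 = 39 mm → 1.2 × 39 × 5 × 450 / 1000 = 105.3 → r_n = 105.3 kN.
Interior bolts: l_c = 70 − 22 = 48 mm → 1.2 × 48 × 5 × 450 / 1000 = 129.6 → r_n = 108 kN.
R_n = 1 × 105.3 + 4 × 108 = 537.3 kN.
Allowable strength R_n/Ω = 537.3 / 2 = 269 kN.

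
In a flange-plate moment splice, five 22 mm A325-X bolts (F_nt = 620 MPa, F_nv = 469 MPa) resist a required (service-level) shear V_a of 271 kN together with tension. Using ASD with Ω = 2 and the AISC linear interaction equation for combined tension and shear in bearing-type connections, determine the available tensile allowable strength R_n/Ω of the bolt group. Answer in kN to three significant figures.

408 kN

A_b = π·22²/4 = 380.1 mm²; f_rv = 271 × 1000 / (5 × 380.1) = 142.6 MPa.
F'_nt = 1.3 F_nt − (Ω F_nt / F_nv) f_rv = 1.3·620 − (2·620/469)·142.6 = 429 MPa, capped at F_nt → F'_nt = 429 MPa.
R_n = F'_nt · A_b · n = 429 × 380.1 × 5 / 1000 = 815.4 kN.
Allowable strength R_n/Ω = 815.4 / 2 = 408 kN.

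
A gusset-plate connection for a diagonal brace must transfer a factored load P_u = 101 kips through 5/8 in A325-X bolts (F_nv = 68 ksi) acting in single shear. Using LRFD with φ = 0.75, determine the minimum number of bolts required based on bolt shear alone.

A_b = π·0.625²/4 = 0.3068 in².
Per-bolt design strength φR_n = 0.75 × 68 × 0.3068 × 1 = 15.65 kips.
n ≥ 101 / 15.65 = 6.455 → use 7 bolts.

7 bolts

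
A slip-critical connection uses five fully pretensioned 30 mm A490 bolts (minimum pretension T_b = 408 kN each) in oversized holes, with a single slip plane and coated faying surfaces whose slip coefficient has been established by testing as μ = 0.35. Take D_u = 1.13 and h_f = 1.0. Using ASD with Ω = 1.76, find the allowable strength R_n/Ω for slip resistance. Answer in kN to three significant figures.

458 kN

R_n = μ · D_u · h_f · T_b · n_s · n_b = 0.35 × 1.13 × 1.0 × 408 × 1 × 5 = 806.8 kN.
Allowable strength R_n/Ω = 806.8 / 1.76 = 458 kN.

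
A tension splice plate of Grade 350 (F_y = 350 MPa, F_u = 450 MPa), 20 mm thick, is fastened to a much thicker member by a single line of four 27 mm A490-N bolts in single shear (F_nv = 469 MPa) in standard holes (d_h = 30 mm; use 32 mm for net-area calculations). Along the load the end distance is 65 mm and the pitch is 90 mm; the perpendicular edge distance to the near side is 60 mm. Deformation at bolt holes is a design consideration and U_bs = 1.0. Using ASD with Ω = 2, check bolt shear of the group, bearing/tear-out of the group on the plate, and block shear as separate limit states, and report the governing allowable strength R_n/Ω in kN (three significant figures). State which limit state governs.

Bolt shear: A_b = π·27²/4 = 572.6 mm²; R_n = 469 × 572.6 × 4 × 1 / 1000 = 1074 kN → 1074 / 2 = 537 kN.
Bearing: edge l_c = 50, r_n = 540 kN; interior l_c = 60, r_n = 583.2 kN; R_n = 540 + 3·583.2 = 2290 kN → 1140 kN.
Block shear: A_gv = 6700, A_nv = 4460, A_nt = 880 mm²; R_n = min(0.6F_uA_nv, 0.6F_yA_gv) + U_bs·F_u·A_nt = 1600 kN → 800 kN.
Bolt shear governs: 537 kN.

537 kN (bolt shear governs)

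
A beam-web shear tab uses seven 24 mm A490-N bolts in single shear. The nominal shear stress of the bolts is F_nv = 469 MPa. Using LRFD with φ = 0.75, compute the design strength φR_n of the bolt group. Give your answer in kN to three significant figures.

1110 kN

A_b = π × 24² / 4 = 452.4 mm².
R_n = F_nv · A_b · n · n_s = 469 × 452.4 × 7 × 1 / 1000 = 1485 kN.
Design strength φR_n = 0.75 × 1485 = 1110 kN.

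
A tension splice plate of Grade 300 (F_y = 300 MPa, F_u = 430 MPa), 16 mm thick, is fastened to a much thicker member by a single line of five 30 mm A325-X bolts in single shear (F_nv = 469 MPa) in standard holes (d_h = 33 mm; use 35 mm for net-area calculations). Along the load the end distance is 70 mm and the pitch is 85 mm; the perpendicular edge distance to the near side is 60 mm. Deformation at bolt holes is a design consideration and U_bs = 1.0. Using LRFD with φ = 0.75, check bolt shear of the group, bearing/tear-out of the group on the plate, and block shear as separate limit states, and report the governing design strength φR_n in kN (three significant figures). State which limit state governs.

Bolt shear: A_b = π·30²/4 = 706.9 mm²; R_n = 469 × 706.9 × 5 × 1 / 1000 = 1658 kN → 0.75 × 1658 = 1240 kN.
Bearing: edge l_c = 53.5, r_n = 441.7 kN; interior l_c = 52, r_n = 429.3 kN; R_n = 441.7 + 4·429.3 = 2159 kN → 1620 kN.
Block shear: A_gv = 6560, A_nv = 4040, A_nt = 680 mm²; R_n = min(0.6F_uA_nv, 0.6F_yA_gv) + U_bs·F_u·A_nt = 1335 kN → 1000 kN.
Block shear governs: 1000 kN.

1000 kN (block shear governs)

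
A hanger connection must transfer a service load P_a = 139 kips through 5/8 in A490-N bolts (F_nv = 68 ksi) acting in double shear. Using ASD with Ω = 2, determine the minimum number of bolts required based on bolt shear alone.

A_b = π·0.625²/4 = 0.3068 in².
Per-bolt allowable strength R_n/Ω = 68 × 0.3068 × 2 / 2 = 20.86 kips.
n ≥ 139 / 20.86 = 6.663 → use 7 bolts.

7 bolts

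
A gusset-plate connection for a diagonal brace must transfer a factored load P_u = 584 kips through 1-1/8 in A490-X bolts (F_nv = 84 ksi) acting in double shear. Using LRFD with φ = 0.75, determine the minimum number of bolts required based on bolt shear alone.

A_b = π·1.125²/4 = 0.994 in².
Per-bolt design strength φR_n = 0.75 × 84 × 0.994 × 2 = 125.2 kips.
n ≥ 584 / 125.2 = 4.663 → use 5 bolts.

5 bolts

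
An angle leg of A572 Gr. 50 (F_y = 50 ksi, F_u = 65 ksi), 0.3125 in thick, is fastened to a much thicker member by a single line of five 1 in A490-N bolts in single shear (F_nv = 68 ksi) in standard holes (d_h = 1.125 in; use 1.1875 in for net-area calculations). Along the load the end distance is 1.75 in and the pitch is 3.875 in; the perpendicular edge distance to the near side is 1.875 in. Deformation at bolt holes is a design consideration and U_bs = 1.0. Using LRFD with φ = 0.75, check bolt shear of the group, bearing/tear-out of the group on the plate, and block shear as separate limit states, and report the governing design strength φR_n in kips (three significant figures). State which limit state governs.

Bolt shear: A_b = π·1²/4 = 0.7854 in²; R_n = 68 × 0.7854 × 5 × 1 = 267 kips → 0.75 × 267 = 200 kips.
Bearing: edge l_c = 1.188, r_n = 28.95 kips; interior l_c = 2.75, r_n = 48.75 kips; R_n = 28.95 + 4·48.75 = 223.9 kips → 168 kips.
Block shear: A_gv = 5.391, A_nv = 3.721, A_nt = 0.4004 in²; R_n = min(0.6F_uA_nv, 0.6F_yA_gv) + U_bs·F_u·A_nt = 171.1 kips → 128 kips.
Block shear governs: 128 kips.

128 kips (block shear governs)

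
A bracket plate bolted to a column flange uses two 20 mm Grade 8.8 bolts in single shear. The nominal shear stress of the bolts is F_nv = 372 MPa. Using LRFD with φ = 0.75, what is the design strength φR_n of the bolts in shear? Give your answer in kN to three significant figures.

175 kN

A_b = π × 20² / 4 = 314.2 mm².
R_n = F_nv · A_b · n · n_s = 372 × 314.2 × 2 × 1 / 1000 = 233.7 kN.
Design strength φR_n = 0.75 × 233.7 = 175 kN.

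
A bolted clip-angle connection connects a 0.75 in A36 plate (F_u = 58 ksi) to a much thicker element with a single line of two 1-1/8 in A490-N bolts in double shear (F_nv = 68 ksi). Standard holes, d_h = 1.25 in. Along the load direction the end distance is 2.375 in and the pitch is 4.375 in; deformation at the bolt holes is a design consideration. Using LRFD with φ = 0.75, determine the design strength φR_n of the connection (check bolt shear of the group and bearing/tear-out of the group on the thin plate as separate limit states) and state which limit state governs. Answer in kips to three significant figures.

157 kips (bearing governs)

Bolt shear: A_b = π·1.125²/4 = 0.994 in²; R_n = 68 × 0.994 × 2 × 2 = 270.4 kips → 0.75 × 270.4 = 203 kips.
Bearing (1.2 l_c t F_u ≤ 2.4 d t F_u): upper limit = 2.4·1.125·0.75·58 = 117.4 kips.
  Edge l_c = 2.375 − 1.25/2 = 1.75 → r_n = 91.35 kips; interior l_c = 4.375 − 1.25 = 3.125 → r_n = 117.4 kips.
  R_n,bearing = 1·91.35 + 1·117.4 = 208.8 kips → 0.75 × 208.8 = 157 kips.
Bearing governs: 157 kips.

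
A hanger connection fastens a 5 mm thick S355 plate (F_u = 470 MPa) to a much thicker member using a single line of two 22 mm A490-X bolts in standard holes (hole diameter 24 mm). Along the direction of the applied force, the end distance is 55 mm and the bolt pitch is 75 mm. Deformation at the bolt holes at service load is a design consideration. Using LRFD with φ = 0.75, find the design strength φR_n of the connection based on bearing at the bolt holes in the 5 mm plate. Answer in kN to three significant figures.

Per bolt r_n = 1.2 l_c t F_u ≤ 2.4 d t F_u; upper limit = 2.4 × 22 × 5 × 470 / 1000 = 124.1 kN.
Edge bolt: l_c = 55 − 24/2 = 43 mm → 1.2 × 43 × 5 × 470 / 1000 = 121.3 → r_n = 121.3 kN.
Interior bolts: l_c = 75 − 24 = 51 mm → 1.2 × 51 × 5 × 470 / 1000 = 143.8 → r_n = 124.1 kN.
R_n = 1 × 121.3 + 1 × 124.1 = 245.3 kN.
Design strength φR_n = 0.75 × 245.3 = 184 kN.

184 kN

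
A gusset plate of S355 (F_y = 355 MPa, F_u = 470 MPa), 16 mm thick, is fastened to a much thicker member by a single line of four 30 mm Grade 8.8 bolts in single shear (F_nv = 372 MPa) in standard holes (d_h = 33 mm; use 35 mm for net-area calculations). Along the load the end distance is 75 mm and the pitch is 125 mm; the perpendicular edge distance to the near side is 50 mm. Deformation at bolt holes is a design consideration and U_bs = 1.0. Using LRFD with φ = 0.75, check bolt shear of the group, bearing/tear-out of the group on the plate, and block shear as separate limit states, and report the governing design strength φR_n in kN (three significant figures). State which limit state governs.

789 kN (bolt shear governs)

Bolt shear: A_b = π·30²/4 = 706.9 mm²; R_n = 372 × 706.9 × 4 × 1 / 1000 = 1052 kN → 0.75 × 1052 = 789 kN.
Bearing: edge l_c = 58.5, r_n = 527.9 kN; interior l_c = 92, r_n = 541.4 kN; R_n = 527.9 + 3·541.4 = 2152 kN → 1610 kN.
Block shear: A_gv = 7200, A_nv = 5240, A_nt = 520 mm²; R_n = min(0.6F_uA_nv, 0.6F_yA_gv) + U_bs·F_u·A_nt = 1722 kN → 1290 kN.
Bolt shear governs: 789 kN.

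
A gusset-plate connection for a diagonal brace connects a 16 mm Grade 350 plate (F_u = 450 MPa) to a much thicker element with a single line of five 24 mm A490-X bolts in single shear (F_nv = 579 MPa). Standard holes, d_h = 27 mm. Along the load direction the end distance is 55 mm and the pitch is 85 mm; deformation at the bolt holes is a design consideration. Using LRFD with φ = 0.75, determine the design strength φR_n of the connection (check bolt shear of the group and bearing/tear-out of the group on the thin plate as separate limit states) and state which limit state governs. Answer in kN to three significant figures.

Bolt shear: A_b = π·24²/4 = 452.4 mm²; R_n = 579 × 452.4 × 5 × 1 / 1000 = 1310 kN → 0.75 × 1310 = 982 kN.
Bearing (1.2 l_c t F_u ≤ 2.4 d t F_u): upper limit = 2.4·24·16·450 / 1000 = 414.7 kN.
  Edge l_c = 55 − 27/2 = 41.5 → r_n = 358.6 kN; interior l_c = 85 − 27 = 58 → r_n = 414.7 kN.
  R_n,bearing = 1·358.6 + 4·414.7 = 2017 kN → 0.75 × 2017 = 1510 kN.
Bolt shear governs: 982 kN.

982 kN (bolt shear governs)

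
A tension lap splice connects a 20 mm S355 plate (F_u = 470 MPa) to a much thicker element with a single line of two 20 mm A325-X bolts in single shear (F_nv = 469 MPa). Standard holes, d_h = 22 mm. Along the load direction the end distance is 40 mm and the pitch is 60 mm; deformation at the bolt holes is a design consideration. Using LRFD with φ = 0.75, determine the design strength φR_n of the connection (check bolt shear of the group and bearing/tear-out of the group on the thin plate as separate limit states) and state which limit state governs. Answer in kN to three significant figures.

Bolt shear: A_b = π·20²/4 = 314.2 mm²; R_n = 469 × 314.2 × 2 × 1 / 1000 = 294.7 kN → 0.75 × 294.7 = 221 kN.
Bearing (1.2 l_c t F_u ≤ 2.4 d t F_u): upper limit = 2.4·20·20·470 / 1000 = 451.2 kN.
  Edge l_c = 40 − 22/2 = 29 → r_n = 327.1 kN; interior l_c = 60 − 22 = 38 → r_n = 428.6 kN.
  R_n,bearing = 1·327.1 + 1·428.6 = 755.8 kN → 0.75 × 755.8 = 567 kN.
Bolt shear governs: 221 kN.

221 kN (bolt shear governs)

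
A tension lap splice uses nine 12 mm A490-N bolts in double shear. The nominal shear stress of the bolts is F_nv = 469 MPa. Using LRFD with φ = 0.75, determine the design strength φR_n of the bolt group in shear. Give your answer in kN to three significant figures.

A_b = π × 12² / 4 = 113.1 mm².
R_n = F_nv · A_b · n · n_s = 469 × 113.1 × 9 × 2 / 1000 = 954.8 kN.
Design strength φR_n = 0.75 × 954.8 = 716 kN.

716 kN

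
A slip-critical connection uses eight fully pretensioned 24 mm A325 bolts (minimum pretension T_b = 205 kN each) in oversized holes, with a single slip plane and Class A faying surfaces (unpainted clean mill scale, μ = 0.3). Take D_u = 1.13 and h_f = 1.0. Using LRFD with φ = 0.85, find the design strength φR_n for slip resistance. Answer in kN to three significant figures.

R_n = μ · D_u · h_f · T_b · n_s · n_b = 0.3 × 1.13 × 1.0 × 205 × 1 × 8 = 556 kN.
Design strength φR_n = 0.85 × 556 = 473 kN.

473 kN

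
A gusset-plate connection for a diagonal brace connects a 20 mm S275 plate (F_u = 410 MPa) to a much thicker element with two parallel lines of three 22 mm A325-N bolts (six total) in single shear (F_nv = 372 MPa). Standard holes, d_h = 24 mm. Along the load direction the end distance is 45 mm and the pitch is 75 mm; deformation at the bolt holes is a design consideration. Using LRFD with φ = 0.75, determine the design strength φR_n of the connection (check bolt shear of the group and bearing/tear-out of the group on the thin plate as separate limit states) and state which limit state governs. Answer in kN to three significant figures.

Bolt shear: A_b = π·22²/4 = 380.1 mm²; R_n = 372 × 380.1 × 6 × 1 / 1000 = 848.5 kN → 0.75 × 848.5 = 636 kN.
Bearing (1.2 l_c t F_u ≤ 2.4 d t F_u): upper limit = 2.4·22·20·410 / 1000 = 433 kN.
  Edge l_c = 45 − 24/2 = 33 → r_n = 324.7 kN; interior l_c = 75 − 24 = 51 → r_n = 433 kN.
  R_n,bearing = 2·324.7 + 4·433 = 2381 kN → 0.75 × 2381 = 1790 kN.
Bolt shear governs: 636 kN.

636 kN (bolt shear governs)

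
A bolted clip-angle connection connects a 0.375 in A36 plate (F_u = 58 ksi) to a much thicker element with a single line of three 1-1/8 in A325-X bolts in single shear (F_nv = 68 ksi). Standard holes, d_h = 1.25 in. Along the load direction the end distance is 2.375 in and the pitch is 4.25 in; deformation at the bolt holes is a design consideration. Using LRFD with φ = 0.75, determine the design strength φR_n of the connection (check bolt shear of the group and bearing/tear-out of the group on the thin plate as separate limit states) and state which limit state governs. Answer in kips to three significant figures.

122 kips (bearing governs)

Bolt shear: A_b = π·1.125²/4 = 0.994 in²; R_n = 68 × 0.994 × 3 × 1 = 202.8 kips → 0.75 × 202.8 = 152 kips.
Bearing (1.2 l_c t F_u ≤ 2.4 d t F_u): upper limit = 2.4·1.125·0.375·58 = 58.72 kips.
  Edge l_c = 2.375 − 1.25/2 = 1.75 → r_n = 45.68 kips; interior l_c = 4.25 − 1.25 = 3 → r_n = 58.72 kips.
  R_n,bearing = 1·45.68 + 2·58.72 = 163.1 kips → 0.75 × 163.1 = 122 kips.
Bearing governs: 122 kips.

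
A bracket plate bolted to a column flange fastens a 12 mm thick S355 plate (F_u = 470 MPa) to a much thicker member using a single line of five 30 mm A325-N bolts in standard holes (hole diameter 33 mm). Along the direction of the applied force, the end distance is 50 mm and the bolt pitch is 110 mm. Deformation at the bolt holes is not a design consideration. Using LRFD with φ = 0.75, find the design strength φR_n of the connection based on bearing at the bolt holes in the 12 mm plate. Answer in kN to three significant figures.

Per bolt r_n = 1.5 l_c t F_u ≤ 3.0 d t F_u; upper limit = 3.0 × 30 × 12 × 470 / 1000 = 507.6 kN.
Edge bolt: l_c = 50 − 33/2 = 33.5 mm → 1.5 × 33.5 × 12 × 470 / 1000 = 283.4 → r_n = 283.4 kN.
Interior bolts: l_c = 110 − 33 = 77 mm → 1.5 × 77 × 12 × 470 / 1000 = 651.4 → r_n = 507.6 kN.
R_n = 1 × 283.4 + 4 × 507.6 = 2314 kN.
Design strength φR_n = 0.75 × 2314 = 1740 kN.

1740 kN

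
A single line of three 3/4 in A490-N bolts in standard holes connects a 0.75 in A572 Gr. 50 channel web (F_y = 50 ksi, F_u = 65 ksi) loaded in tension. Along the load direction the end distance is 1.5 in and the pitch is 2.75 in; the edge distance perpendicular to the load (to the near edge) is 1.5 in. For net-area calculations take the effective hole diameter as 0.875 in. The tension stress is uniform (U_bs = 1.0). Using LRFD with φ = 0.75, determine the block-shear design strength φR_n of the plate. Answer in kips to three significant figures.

Shear plane L_v = 1.5 + 2·2.75 = 7 in; A_gv = 7 × 0.75 = 5.25 in².
A_nv = (7 − 2.5·0.875) × 0.75 = 3.609 in².
A_nt = (1.5 − 0.5·0.875) × 0.75 = 0.7969 in².
0.6 F_u A_nv = 140.8 kips; 0.6 F_y A_gv = 157.5 kips → shear rupture governs the shear term.
R_n = 140.8 + 1.0 × 65 × 0.7969 = 192.6 kips.
Design strength φR_n = 0.75 × 192.6 = 144 kips.

144 kips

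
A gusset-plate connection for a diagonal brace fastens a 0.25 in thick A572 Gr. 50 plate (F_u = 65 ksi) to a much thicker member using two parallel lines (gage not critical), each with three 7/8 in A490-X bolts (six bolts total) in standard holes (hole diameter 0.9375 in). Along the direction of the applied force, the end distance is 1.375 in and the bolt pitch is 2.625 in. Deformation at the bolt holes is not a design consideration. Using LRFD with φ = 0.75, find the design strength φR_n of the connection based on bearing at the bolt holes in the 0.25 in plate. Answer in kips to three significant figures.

Per bolt r_n = 1.5 l_c t F_u ≤ 3.0 d t F_u; upper limit = 3.0 × 0.875 × 0.25 × 65 = 42.66 kips.
Edge bolt: l_c = 1.375 − 0.9375/2 = 0.9062 in → 1.5 × 0.9062 × 0.25 × 65 = 22.09 → r_n = 22.09 kips.
Interior bolts: l_c = 2.625 − 0.9375 = 1.688 in → 1.5 × 1.688 × 0.25 × 65 = 41.13 → r_n = 41.13 kips.
R_n = 2 × 22.09 + 4 × 41.13 = 208.7 kips.
Design strength φR_n = 0.75 × 208.7 = 157 kips.

157 kips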